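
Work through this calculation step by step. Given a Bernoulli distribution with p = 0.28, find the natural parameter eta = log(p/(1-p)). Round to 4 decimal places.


Natural parameter for Bernoulli: eta = log(p/(1-p)).
p = 0.28, 1-p = 0.72.
p/(1-p) = 0.388889.
eta = log(0.388889) = -0.9445

-0.9445


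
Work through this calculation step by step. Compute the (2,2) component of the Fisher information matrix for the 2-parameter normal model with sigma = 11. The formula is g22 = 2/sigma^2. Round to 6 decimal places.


For the 2-parameter normal family, the Fisher metric has:
  g11 = 1/sigma^2, g22 = 2/sigma^2.
sigma = 11, sigma^2 = 121.
g22 = 0.016529

0.016529


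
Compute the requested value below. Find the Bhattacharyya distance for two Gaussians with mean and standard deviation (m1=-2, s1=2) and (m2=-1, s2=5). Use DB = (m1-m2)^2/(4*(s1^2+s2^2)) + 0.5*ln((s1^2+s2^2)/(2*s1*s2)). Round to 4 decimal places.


Bhattacharyya distance between two Gaussians:
DB = (m1-m2)^2/(4*(s1^2+s2^2)) + (1/2)*ln((s1^2+s2^2)/(2*s1*s2)).
(m1-m2)^2 = (-1)^2 = 1.
s1^2+s2^2 = 4 + 25 = 29.
term1 = 1/116 = 0.008621.
term2 = 0.5*ln(29/20.0) = 0.185782.
DB = 0.008621 + 0.185782 = 0.1944

0.1944


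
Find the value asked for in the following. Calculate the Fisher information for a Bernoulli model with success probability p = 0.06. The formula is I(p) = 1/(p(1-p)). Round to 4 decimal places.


For Bernoulli(p), Fisher information is I(p) = 1/(p*(1-p)).
p = 0.06, 1-p = 0.94.
p*(1-p) = 0.0564.
I(p) = 1/0.0564 = 17.7305

17.7305


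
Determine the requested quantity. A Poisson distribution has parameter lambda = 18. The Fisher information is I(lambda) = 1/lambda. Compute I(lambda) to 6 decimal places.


Fisher information for Poisson: I(lambda) = 1/lambda.
lambda = 18.
I(lambda) = 1/18 = 0.055556

0.055556


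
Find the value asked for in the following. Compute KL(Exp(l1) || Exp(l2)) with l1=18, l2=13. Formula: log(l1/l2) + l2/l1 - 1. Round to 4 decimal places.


KL divergence for exponential family:
KL = log(l1/l2) + l2/l1 - 1.
log(18/13) = 0.325422.
13/18 = 0.722222.
KL = 0.325422 + 0.722222 - 1 = 0.0476

0.0476


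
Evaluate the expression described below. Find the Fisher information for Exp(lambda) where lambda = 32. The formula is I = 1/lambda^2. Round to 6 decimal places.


Fisher information for exponential: I(lambda) = 1/lambda^2.
lambda = 32, lambda^2 = 1024.
I = 1/1024 = 0.000977

0.000977


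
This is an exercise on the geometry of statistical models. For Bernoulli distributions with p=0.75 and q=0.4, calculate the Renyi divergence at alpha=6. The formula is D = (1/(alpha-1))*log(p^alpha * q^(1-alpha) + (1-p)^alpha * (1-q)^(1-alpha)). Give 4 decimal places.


Renyi divergence of order alpha between Bernoulli distributions:
D = (1/(alpha-1))*log(p^alpha * q^(1-alpha) + (1-p)^alpha * (1-q)^(1-alpha)).
alpha = 6, p = 0.75, q = 0.4.
p^alpha * q^(1-alpha) = 0.75^6 * 0.4^-5 = 17.380714.
(1-p)^alpha * (1-q)^(1-alpha) = 0.25^6 * 0.6^-5 = 0.00314.
sum = 17.380714 + 0.00314 = 17.383854.
D = (1/5)*log(17.383854) = 0.5711

0.5711


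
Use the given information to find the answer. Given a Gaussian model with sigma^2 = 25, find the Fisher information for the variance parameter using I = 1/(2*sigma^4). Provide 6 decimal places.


Fisher information for variance: I(sigma^2) = 1/(2*sigma^4).
sigma^2 = 25, so sigma^4 = 625.
I = 1/(2*625) = 1/1250 = 0.000800

0.000800


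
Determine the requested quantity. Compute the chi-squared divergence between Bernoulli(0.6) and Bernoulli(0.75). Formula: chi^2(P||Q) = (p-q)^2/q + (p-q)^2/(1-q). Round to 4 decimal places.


Chi-squared divergence between Bernoulli distributions:
chi^2 = (p-q)^2/q + (p-q)^2/(1-q).
p = 0.6, q = 0.75, p-q = -0.15.
(p-q)^2 = 0.0225.
term1 = 0.0225/0.75 = 0.03.
term2 = 0.0225/0.25 = 0.09.
chi^2 = 0.03 + 0.09 = 0.1200

0.1200


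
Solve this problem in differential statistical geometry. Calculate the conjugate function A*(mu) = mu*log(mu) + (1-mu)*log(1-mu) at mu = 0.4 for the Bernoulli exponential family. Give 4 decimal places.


Legendre transform for Bernoulli:
A*(mu) = mu*log(mu) + (1-mu)*log(1-mu).
mu = 0.4, 1-mu = 0.6.
mu*log(mu) = 0.4*log(0.4) = -0.366516.
(1-mu)*log(1-mu) = 0.6*log(0.6) = -0.306495.
A* = -0.366516 + -0.306495 = -0.6730

-0.6730


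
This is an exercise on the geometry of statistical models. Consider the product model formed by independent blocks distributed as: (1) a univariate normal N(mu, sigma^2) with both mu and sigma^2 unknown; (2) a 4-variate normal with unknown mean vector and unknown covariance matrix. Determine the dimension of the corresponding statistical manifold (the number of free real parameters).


The dimension of a statistical manifold equals the number of free
(independent) real parameters of the model. For a product of independent
blocks the parameter counts add.
- normal (mu, sigma^2): 2.
- 4-variate normal: 4 (mean) + 4*5/2 = 10 (symmetric covariance) = 14.
Total = 2 + 14 = 16.
Dimension = 16

16


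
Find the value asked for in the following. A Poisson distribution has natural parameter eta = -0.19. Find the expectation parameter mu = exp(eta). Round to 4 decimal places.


Expectation parameter for Poisson exponential family:
mu = exp(eta).
eta = -0.19.
mu = exp(-0.19) = 0.8270

0.8270


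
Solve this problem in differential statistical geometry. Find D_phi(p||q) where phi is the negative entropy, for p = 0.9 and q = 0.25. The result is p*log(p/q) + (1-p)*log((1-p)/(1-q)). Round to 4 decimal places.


Bregman divergence with negative entropy generator:
D = p*log(p/q) + (1-p)*log((1-p)/(1-q)).
p = 0.9, q = 0.25.
p*log(p/q) = 0.9*log(0.9/0.25) = 1.15284.
(1-p)*log((1-p)/(1-q)) = 0.1*log(0.1/0.75) = -0.20149.
D = 1.15284 + -0.20149 = 0.9514

0.9514


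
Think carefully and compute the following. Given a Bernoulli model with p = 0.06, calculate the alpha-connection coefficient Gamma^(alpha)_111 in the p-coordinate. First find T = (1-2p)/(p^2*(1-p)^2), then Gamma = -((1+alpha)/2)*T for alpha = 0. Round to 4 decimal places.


Skewness (Amari-Chentsov) tensor: T = (1-2p)/(p^2*(1-p)^2).
p = 0.06, 1-2p = 0.88, p^2 = 0.0036, (1-p)^2 = 0.8836.
T = 0.88/(0.0036 * 0.8836) = 276.646044.
In the p-coordinate, Gamma^(alpha) = Gamma^(0) - (alpha/2)*T with Gamma^(0) = (1/2)*g'(p) = -T/2,
so Gamma^(alpha) = -((1+alpha)/2)*T.
alpha = 0, -(1+alpha)/2 = -0.5.
Gamma = -0.5 * 276.646044 = -138.3230

-138.3230


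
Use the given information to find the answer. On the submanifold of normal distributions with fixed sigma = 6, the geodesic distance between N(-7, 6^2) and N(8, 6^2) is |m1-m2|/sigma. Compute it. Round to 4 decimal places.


On the fixed-variance normal subfamily, geodesic distance = |m1-m2|/sigma.
|-7 - 8| = 15.
sigma = 6.
d = 15/6 = 2.5000

2.5000


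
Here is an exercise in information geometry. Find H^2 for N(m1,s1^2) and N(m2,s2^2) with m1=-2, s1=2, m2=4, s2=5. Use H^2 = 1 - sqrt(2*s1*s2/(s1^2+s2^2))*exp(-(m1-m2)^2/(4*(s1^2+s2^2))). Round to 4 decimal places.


Squared Hellinger distance for Gaussians:
H^2 = 1 - sqrt(2*s1*s2/(s1^2+s2^2)) * exp(-(m1-m2)^2/(4*(s1^2+s2^2))).
s1^2 = 4, s2^2 = 25, s1^2+s2^2 = 29.
sqrt(2*2*5/(29)) = 0.830455.
(m1-m2)^2 = (-6)^2 = 36.
exp(-36/(4*29)) = exp(-0.310345) = 0.733194.
H^2 = 1 - 0.830455*0.733194 = 0.3911

0.3911


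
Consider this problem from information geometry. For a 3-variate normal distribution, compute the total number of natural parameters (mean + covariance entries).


Exponential family dimension calculation:
For 3-dim MVN: mean has 3 params, covariance has 3*4/2 = 6 unique entries.
Total dim = 3 + 6 = 9.

9


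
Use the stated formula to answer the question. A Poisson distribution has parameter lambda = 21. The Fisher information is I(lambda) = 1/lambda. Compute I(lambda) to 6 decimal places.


Fisher information for Poisson: I(lambda) = 1/lambda.
lambda = 21.
I(lambda) = 1/21 = 0.047619

0.047619


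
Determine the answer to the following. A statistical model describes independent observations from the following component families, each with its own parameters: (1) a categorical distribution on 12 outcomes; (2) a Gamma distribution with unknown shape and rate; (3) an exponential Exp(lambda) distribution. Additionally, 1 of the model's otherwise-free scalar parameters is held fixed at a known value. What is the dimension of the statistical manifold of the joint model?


The dimension of a statistical manifold equals the number of free
(independent) real parameters of the model. For a product of independent
blocks the parameter counts add.
- categorical on 12 outcomes (probabilities sum to 1): 12-1 = 11.
- Gamma (shape, rate): 2.
- exponential (lambda): 1.
Total = 11 + 2 + 1 = 14.
1 parameter(s) fixed at known values: 14 - 1 = 13.
Dimension = 13

13


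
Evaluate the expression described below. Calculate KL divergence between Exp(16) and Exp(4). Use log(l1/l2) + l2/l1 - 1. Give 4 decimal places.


KL divergence for exponential family:
KL = log(l1/l2) + l2/l1 - 1.
log(16/4) = 1.386294.
4/16 = 0.25.
KL = 1.386294 + 0.25 - 1 = 0.6363

0.6363


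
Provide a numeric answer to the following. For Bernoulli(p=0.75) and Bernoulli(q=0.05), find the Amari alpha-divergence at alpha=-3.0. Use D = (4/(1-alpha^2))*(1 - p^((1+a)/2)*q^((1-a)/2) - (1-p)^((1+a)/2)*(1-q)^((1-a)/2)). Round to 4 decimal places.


Amari alpha-divergence:
D = (4/(1-alpha^2))*(1 - p^((1+a)/2)*q^((1-a)/2) - (1-p)^((1+a)/2)*(1-q)^((1-a)/2)).
alpha = -3.0, p = 0.75, q = 0.05.
e1 = (1+alpha)/2 = -1.0, e2 = (1-alpha)/2 = 2.0.
t1 = p^e1 * q^e2 = 0.75^-1.0 * 0.05^2.0 = 0.003333.
t2 = (1-p)^e1 * (1-q)^e2 = 0.25^-1.0 * 0.95^2.0 = 3.61.
4/(1-alpha^2) = -0.5.
D = -0.5*(1 - 0.003333 - 3.61) = 1.3067

1.3067


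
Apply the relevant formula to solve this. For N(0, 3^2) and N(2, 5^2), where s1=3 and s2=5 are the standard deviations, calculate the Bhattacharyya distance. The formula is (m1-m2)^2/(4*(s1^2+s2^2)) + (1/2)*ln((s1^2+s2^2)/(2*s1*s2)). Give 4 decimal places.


Bhattacharyya distance between two Gaussians:
DB = (m1-m2)^2/(4*(s1^2+s2^2)) + (1/2)*ln((s1^2+s2^2)/(2*s1*s2)).
(m1-m2)^2 = (-2)^2 = 4.
s1^2+s2^2 = 9 + 25 = 34.
term1 = 4/136 = 0.029412.
term2 = 0.5*ln(34/30.0) = 0.062582.
DB = 0.029412 + 0.062582 = 0.0920

0.0920


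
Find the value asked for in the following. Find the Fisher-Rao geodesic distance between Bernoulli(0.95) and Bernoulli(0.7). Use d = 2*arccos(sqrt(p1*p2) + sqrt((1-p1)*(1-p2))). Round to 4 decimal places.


Geodesic distance on Bernoulli manifold:
d(p1,p2) = 2*arccos(sqrt(p1*p2) + sqrt((1-p1)*(1-p2))).
sqrt(p1*p2) = sqrt(0.95*0.7) = 0.815475.
sqrt((1-p1)*(1-p2)) = sqrt(0.05*0.3) = 0.122474.
arg = 0.815475 + 0.122474 = 0.93795.
d = 2*arccos(0.93795) = 0.7083

0.7083


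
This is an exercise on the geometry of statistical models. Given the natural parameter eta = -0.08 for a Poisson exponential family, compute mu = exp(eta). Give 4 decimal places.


Expectation parameter for Poisson exponential family:
mu = exp(eta).
eta = -0.08.
mu = exp(-0.08) = 0.9231

0.9231


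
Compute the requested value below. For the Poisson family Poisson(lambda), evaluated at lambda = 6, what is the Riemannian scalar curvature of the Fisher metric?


This family has a single free parameter, so its statistical manifold
is 1-dimensional. The Riemann curvature tensor of any 1-dimensional
Riemannian manifold vanishes identically, so R = 0.

0


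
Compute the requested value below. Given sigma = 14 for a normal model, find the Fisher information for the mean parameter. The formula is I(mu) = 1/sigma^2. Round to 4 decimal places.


The Fisher information for the mean of a normal distribution is I(mu) = 1/sigma^2.
sigma = 14, so sigma^2 = 196.
I(mu) = 1/196 = 0.0051

0.0051


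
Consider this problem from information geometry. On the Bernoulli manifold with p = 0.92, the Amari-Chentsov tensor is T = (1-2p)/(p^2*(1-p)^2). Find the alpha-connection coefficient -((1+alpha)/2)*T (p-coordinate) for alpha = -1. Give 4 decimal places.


Skewness (Amari-Chentsov) tensor: T = (1-2p)/(p^2*(1-p)^2).
p = 0.92, 1-2p = -0.84, p^2 = 0.8464, (1-p)^2 = 0.0064.
T = -0.84/(0.8464 * 0.0064) = -155.068526.
In the p-coordinate, Gamma^(alpha) = Gamma^(0) - (alpha/2)*T with Gamma^(0) = (1/2)*g'(p) = -T/2,
so Gamma^(alpha) = -((1+alpha)/2)*T.
alpha = -1, -(1+alpha)/2 = 0.0.
Gamma = 0.0 * -155.068526 = 0.0000

0.0000


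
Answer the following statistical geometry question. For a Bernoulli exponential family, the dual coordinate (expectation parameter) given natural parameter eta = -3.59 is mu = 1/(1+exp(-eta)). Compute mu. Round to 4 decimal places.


Dual coordinate (expectation parameter) for Bernoulli:
mu = 1/(1+exp(-eta)).
eta = -3.59.
exp(-eta) = exp(3.59) = 36.234076.
mu = 1/(1+36.234076) = 0.0269

0.0269


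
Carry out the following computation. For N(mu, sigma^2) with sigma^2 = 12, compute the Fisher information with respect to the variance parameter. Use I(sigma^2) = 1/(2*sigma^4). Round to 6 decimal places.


Fisher information for variance: I(sigma^2) = 1/(2*sigma^4).
sigma^2 = 12, so sigma^4 = 144.
I = 1/(2*144) = 1/288 = 0.003472

0.003472


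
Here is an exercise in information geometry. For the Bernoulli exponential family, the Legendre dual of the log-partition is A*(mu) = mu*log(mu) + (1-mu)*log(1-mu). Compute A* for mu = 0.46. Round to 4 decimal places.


Legendre transform for Bernoulli:
A*(mu) = mu*log(mu) + (1-mu)*log(1-mu).
mu = 0.46, 1-mu = 0.54.
mu*log(mu) = 0.46*log(0.46) = -0.357203.
(1-mu)*log(1-mu) = 0.54*log(0.54) = -0.332741.
A* = -0.357203 + -0.332741 = -0.6899

-0.6899


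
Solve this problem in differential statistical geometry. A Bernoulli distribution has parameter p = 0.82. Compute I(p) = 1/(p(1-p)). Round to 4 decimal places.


For Bernoulli(p), Fisher information is I(p) = 1/(p*(1-p)).
p = 0.82, 1-p = 0.18.
p*(1-p) = 0.1476.
I(p) = 1/0.1476 = 6.7751

6.7751


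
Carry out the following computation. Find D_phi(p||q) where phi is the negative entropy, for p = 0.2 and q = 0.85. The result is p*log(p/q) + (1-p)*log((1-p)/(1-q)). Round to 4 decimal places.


Bregman divergence with negative entropy generator:
D = p*log(p/q) + (1-p)*log((1-p)/(1-q)).
p = 0.2, q = 0.85.
p*log(p/q) = 0.2*log(0.2/0.85) = -0.289384.
(1-p)*log((1-p)/(1-q)) = 0.8*log(0.8/0.15) = 1.339181.
D = -0.289384 + 1.339181 = 1.0498

1.0498


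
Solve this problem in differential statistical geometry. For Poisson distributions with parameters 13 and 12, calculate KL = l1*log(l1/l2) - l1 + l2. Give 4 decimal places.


KL divergence for Poisson:
KL = l1*log(l1/l2) - l1 + l2.
l1 = 13, l2 = 12.
log(13/12) = 0.080043.
l1*log(l1/l2) = 13 * 0.080043 = 1.040555.
KL = 1.040555 - 13 + 12 = 0.0406

0.0406


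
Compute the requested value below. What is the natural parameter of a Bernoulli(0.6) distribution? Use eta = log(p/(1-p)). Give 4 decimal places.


Natural parameter for Bernoulli: eta = log(p/(1-p)).
p = 0.6, 1-p = 0.4.
p/(1-p) = 1.5.
eta = log(1.5) = 0.4055

0.4055


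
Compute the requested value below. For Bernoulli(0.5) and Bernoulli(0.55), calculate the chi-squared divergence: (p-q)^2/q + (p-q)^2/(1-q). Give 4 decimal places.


Chi-squared divergence between Bernoulli distributions:
chi^2 = (p-q)^2/q + (p-q)^2/(1-q).
p = 0.5, q = 0.55, p-q = -0.05.
(p-q)^2 = 0.0025.
term1 = 0.0025/0.55 = 0.004545.
term2 = 0.0025/0.45 = 0.005556.
chi^2 = 0.004545 + 0.005556 = 0.0101

0.0101


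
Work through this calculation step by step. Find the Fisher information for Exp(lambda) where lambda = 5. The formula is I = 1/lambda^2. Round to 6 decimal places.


Fisher information for exponential: I(lambda) = 1/lambda^2.
lambda = 5, lambda^2 = 25.
I = 1/25 = 0.040000

0.040000


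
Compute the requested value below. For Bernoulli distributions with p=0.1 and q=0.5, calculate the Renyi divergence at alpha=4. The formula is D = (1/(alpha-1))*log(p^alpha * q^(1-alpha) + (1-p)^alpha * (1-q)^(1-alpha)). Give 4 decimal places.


Renyi divergence of order alpha between Bernoulli distributions:
D = (1/(alpha-1))*log(p^alpha * q^(1-alpha) + (1-p)^alpha * (1-q)^(1-alpha)).
alpha = 4, p = 0.1, q = 0.5.
p^alpha * q^(1-alpha) = 0.1^4 * 0.5^-3 = 0.0008.
(1-p)^alpha * (1-q)^(1-alpha) = 0.9^4 * 0.5^-3 = 5.2488.
sum = 0.0008 + 5.2488 = 5.2496.
D = (1/3)*log(5.2496) = 0.5527

0.5527


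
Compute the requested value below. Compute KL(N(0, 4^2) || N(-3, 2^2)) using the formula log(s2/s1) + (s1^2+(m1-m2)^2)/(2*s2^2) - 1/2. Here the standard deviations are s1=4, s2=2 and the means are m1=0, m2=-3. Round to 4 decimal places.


KL divergence between normal distributions:
KL = log(s2/s1) + (s1^2 + (m1-m2)^2)/(2*s2^2) - 1/2.
log(2/4) = -0.693147.
(4^2 + (0--3)^2)/(2*2^2) = (16 + 9)/8 = 3.125.
KL = -0.693147 + 3.125 - 0.5 = 1.9319

1.9319


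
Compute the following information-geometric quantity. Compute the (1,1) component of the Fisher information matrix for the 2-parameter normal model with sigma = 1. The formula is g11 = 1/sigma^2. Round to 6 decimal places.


For the 2-parameter normal family, the Fisher metric has:
  g11 = 1/sigma^2, g22 = 2/sigma^2.
sigma = 1, sigma^2 = 1.
g11 = 1.000000

1.000000


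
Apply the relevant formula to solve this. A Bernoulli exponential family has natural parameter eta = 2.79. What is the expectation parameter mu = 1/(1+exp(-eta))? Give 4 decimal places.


Dual coordinate (expectation parameter) for Bernoulli:
mu = 1/(1+exp(-eta)).
eta = 2.79.
exp(-eta) = exp(-2.79) = 0.061421.
mu = 1/(1+0.061421) = 0.9421

0.9421


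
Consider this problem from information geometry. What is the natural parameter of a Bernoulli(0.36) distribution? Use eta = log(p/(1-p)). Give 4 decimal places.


Natural parameter for Bernoulli: eta = log(p/(1-p)).
p = 0.36, 1-p = 0.64.
p/(1-p) = 0.5625.
eta = log(0.5625) = -0.5754

-0.5754


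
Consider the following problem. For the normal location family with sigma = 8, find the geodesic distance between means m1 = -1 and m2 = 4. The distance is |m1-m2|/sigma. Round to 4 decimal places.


On the fixed-variance normal subfamily, geodesic distance = |m1-m2|/sigma.
|-1 - 4| = 5.
sigma = 8.
d = 5/8 = 0.6250

0.6250


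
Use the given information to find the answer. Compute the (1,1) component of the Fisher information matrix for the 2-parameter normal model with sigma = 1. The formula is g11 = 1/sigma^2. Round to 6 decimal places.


For the 2-parameter normal family, the Fisher metric has:
  g11 = 1/sigma^2, g22 = 2/sigma^2.
sigma = 1, sigma^2 = 1.
g11 = 1.000000

1.000000


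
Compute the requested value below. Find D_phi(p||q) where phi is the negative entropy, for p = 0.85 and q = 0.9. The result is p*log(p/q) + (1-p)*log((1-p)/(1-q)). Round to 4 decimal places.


Bregman divergence with negative entropy generator:
D = p*log(p/q) + (1-p)*log((1-p)/(1-q)).
p = 0.85, q = 0.9.
p*log(p/q) = 0.85*log(0.85/0.9) = -0.048585.
(1-p)*log((1-p)/(1-q)) = 0.15*log(0.15/0.1) = 0.06082.
D = -0.048585 + 0.06082 = 0.0122

0.0122


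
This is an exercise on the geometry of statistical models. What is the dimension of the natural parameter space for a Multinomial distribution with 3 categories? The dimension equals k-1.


Exponential family dimension calculation:
For Multinomial with k=3 categories, dim = k-1 = 2.

2


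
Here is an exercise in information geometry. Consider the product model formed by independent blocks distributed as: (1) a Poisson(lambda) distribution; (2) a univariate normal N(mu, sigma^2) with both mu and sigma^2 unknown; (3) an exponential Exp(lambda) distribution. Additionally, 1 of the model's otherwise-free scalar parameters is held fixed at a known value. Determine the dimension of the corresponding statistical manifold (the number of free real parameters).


The dimension of a statistical manifold equals the number of free
(independent) real parameters of the model. For a product of independent
blocks the parameter counts add.
- Poisson (lambda): 1.
- normal (mu, sigma^2): 2.
- exponential (lambda): 1.
Total = 1 + 2 + 1 = 4.
1 parameter(s) fixed at known values: 4 - 1 = 3.
Dimension = 3

3


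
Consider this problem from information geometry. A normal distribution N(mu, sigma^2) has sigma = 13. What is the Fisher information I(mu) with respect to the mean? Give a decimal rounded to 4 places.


The Fisher information for the mean of a normal distribution is I(mu) = 1/sigma^2.
sigma = 13, so sigma^2 = 169.
I(mu) = 1/169 = 0.0059

0.0059


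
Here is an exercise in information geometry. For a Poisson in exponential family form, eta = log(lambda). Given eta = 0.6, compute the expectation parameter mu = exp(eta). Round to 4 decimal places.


Expectation parameter for Poisson exponential family:
mu = exp(eta).
eta = 0.6.
mu = exp(0.6) = 1.8221

1.8221


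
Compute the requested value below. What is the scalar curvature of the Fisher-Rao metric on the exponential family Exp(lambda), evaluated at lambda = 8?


This family has a single free parameter, so its statistical manifold
is 1-dimensional. The Riemann curvature tensor of any 1-dimensional
Riemannian manifold vanishes identically, so R = 0.

0


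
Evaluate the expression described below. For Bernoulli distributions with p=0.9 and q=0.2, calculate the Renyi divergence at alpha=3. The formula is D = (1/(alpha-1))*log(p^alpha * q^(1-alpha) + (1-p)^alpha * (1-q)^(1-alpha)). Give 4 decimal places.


Renyi divergence of order alpha between Bernoulli distributions:
D = (1/(alpha-1))*log(p^alpha * q^(1-alpha) + (1-p)^alpha * (1-q)^(1-alpha)).
alpha = 3, p = 0.9, q = 0.2.
p^alpha * q^(1-alpha) = 0.9^3 * 0.2^-2 = 18.225.
(1-p)^alpha * (1-q)^(1-alpha) = 0.1^3 * 0.8^-2 = 0.001562.
sum = 18.225 + 0.001562 = 18.226562.
D = (1/2)*log(18.226562) = 1.4514

1.4514


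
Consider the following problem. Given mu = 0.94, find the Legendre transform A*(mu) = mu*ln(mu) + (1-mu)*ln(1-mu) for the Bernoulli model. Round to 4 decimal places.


Legendre transform for Bernoulli:
A*(mu) = mu*log(mu) + (1-mu)*log(1-mu).
mu = 0.94, 1-mu = 0.06.
mu*log(mu) = 0.94*log(0.94) = -0.058163.
(1-mu)*log(1-mu) = 0.06*log(0.06) = -0.168805.
A* = -0.058163 + -0.168805 = -0.2270

-0.2270


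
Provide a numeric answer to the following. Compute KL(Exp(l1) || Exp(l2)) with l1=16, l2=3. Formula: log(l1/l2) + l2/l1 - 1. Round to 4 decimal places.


KL divergence for exponential family:
KL = log(l1/l2) + l2/l1 - 1.
log(16/3) = 1.673976.
3/16 = 0.1875.
KL = 1.673976 + 0.1875 - 1 = 0.8615

0.8615


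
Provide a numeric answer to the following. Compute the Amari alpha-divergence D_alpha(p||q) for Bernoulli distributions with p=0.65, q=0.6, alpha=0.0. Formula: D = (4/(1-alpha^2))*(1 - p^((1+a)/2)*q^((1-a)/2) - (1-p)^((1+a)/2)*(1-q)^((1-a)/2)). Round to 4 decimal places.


Amari alpha-divergence:
D = (4/(1-alpha^2))*(1 - p^((1+a)/2)*q^((1-a)/2) - (1-p)^((1+a)/2)*(1-q)^((1-a)/2)).
alpha = 0.0, p = 0.65, q = 0.6.
e1 = (1+alpha)/2 = 0.5, e2 = (1-alpha)/2 = 0.5.
t1 = p^e1 * q^e2 = 0.65^0.5 * 0.6^0.5 = 0.6245.
t2 = (1-p)^e1 * (1-q)^e2 = 0.35^0.5 * 0.4^0.5 = 0.374166.
4/(1-alpha^2) = 4.0.
D = 4.0*(1 - 0.6245 - 0.374166) = 0.0053

0.0053


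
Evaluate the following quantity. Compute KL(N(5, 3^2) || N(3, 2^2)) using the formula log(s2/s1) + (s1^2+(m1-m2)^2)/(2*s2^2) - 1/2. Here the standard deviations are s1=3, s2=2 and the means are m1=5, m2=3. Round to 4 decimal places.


KL divergence between normal distributions:
KL = log(s2/s1) + (s1^2 + (m1-m2)^2)/(2*s2^2) - 1/2.
log(2/3) = -0.405465.
(3^2 + (5-3)^2)/(2*2^2) = (9 + 4)/8 = 1.625.
KL = -0.405465 + 1.625 - 0.5 = 0.7195

0.7195


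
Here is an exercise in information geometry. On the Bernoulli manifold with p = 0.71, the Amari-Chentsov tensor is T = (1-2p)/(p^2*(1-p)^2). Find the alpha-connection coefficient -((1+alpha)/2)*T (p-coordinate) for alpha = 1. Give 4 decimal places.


Skewness (Amari-Chentsov) tensor: T = (1-2p)/(p^2*(1-p)^2).
p = 0.71, 1-2p = -0.42, p^2 = 0.5041, (1-p)^2 = 0.0841.
T = -0.42/(0.5041 * 0.0841) = -9.906873.
In the p-coordinate, Gamma^(alpha) = Gamma^(0) - (alpha/2)*T with Gamma^(0) = (1/2)*g'(p) = -T/2,
so Gamma^(alpha) = -((1+alpha)/2)*T.
alpha = 1, -(1+alpha)/2 = -1.0.
Gamma = -1.0 * -9.906873 = 9.9069

9.9069


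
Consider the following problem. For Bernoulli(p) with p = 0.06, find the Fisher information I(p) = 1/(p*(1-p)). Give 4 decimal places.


For Bernoulli(p), Fisher information is I(p) = 1/(p*(1-p)).
p = 0.06, 1-p = 0.94.
p*(1-p) = 0.0564.
I(p) = 1/0.0564 = 17.7305

17.7305


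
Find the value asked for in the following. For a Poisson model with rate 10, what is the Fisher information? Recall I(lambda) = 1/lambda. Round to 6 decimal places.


Fisher information for Poisson: I(lambda) = 1/lambda.
lambda = 10.
I(lambda) = 1/10 = 0.100000

0.100000


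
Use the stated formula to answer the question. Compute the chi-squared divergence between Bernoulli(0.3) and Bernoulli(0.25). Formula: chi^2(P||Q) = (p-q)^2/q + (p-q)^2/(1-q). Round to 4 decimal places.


Chi-squared divergence between Bernoulli distributions:
chi^2 = (p-q)^2/q + (p-q)^2/(1-q).
p = 0.3, q = 0.25, p-q = 0.05.
(p-q)^2 = 0.0025.
term1 = 0.0025/0.25 = 0.01.
term2 = 0.0025/0.75 = 0.003333.
chi^2 = 0.01 + 0.003333 = 0.0133

0.0133


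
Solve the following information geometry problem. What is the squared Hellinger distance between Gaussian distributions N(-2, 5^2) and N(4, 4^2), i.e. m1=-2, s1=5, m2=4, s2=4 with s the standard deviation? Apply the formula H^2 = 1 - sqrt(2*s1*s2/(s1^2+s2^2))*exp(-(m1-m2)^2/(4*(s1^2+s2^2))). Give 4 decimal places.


Squared Hellinger distance for Gaussians:
H^2 = 1 - sqrt(2*s1*s2/(s1^2+s2^2)) * exp(-(m1-m2)^2/(4*(s1^2+s2^2))).
s1^2 = 25, s2^2 = 16, s1^2+s2^2 = 41.
sqrt(2*5*4/(41)) = 0.98773.
(m1-m2)^2 = (-6)^2 = 36.
exp(-36/(4*41)) = exp(-0.219512) = 0.80291.
H^2 = 1 - 0.98773*0.80291 = 0.2069

0.2069


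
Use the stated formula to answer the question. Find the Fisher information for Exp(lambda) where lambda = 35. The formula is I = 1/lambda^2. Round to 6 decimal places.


Fisher information for exponential: I(lambda) = 1/lambda^2.
lambda = 35, lambda^2 = 1225.
I = 1/1225 = 0.000816

0.000816


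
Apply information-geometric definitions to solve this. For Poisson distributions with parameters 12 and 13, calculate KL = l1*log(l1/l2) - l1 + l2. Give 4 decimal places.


KL divergence for Poisson:
KL = l1*log(l1/l2) - l1 + l2.
l1 = 12, l2 = 13.
log(12/13) = -0.080043.
l1*log(l1/l2) = 12 * -0.080043 = -0.960512.
KL = -0.960512 - 12 + 13 = 0.0395

0.0395


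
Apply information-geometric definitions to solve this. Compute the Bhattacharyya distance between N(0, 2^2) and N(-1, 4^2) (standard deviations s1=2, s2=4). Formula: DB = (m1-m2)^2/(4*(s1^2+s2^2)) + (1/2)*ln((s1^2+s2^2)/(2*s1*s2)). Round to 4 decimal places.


Bhattacharyya distance between two Gaussians:
DB = (m1-m2)^2/(4*(s1^2+s2^2)) + (1/2)*ln((s1^2+s2^2)/(2*s1*s2)).
(m1-m2)^2 = (1)^2 = 1.
s1^2+s2^2 = 4 + 16 = 20.
term1 = 1/80 = 0.0125.
term2 = 0.5*ln(20/16.0) = 0.111572.
DB = 0.0125 + 0.111572 = 0.1241

0.1241


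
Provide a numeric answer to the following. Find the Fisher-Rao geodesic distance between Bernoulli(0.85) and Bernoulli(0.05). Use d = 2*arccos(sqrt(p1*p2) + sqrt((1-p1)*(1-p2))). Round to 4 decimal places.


Geodesic distance on Bernoulli manifold:
d(p1,p2) = 2*arccos(sqrt(p1*p2) + sqrt((1-p1)*(1-p2))).
sqrt(p1*p2) = sqrt(0.85*0.05) = 0.206155.
sqrt((1-p1)*(1-p2)) = sqrt(0.15*0.95) = 0.377492.
arg = 0.206155 + 0.377492 = 0.583647.
d = 2*arccos(0.583647) = 1.8952

1.8952


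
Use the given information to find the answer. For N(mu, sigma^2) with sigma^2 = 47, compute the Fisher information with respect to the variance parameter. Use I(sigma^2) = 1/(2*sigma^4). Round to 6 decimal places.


Fisher information for variance: I(sigma^2) = 1/(2*sigma^4).
sigma^2 = 47, so sigma^4 = 2209.
I = 1/(2*2209) = 1/4418 = 0.000226

0.000226


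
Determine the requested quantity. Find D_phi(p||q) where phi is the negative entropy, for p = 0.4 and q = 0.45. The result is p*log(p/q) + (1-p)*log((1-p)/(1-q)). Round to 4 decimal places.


Bregman divergence with negative entropy generator:
D = p*log(p/q) + (1-p)*log((1-p)/(1-q)).
p = 0.4, q = 0.45.
p*log(p/q) = 0.4*log(0.4/0.45) = -0.047113.
(1-p)*log((1-p)/(1-q)) = 0.6*log(0.6/0.55) = 0.052207.
D = -0.047113 + 0.052207 = 0.0051

0.0051


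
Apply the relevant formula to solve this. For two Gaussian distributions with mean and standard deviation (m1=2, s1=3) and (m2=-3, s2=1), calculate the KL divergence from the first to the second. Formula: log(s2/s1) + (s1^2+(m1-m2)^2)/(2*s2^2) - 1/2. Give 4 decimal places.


KL divergence between normal distributions:
KL = log(s2/s1) + (s1^2 + (m1-m2)^2)/(2*s2^2) - 1/2.
log(1/3) = -1.098612.
(3^2 + (2--3)^2)/(2*1^2) = (9 + 25)/2 = 17.0.
KL = -1.098612 + 17.0 - 0.5 = 15.4014

15.4014


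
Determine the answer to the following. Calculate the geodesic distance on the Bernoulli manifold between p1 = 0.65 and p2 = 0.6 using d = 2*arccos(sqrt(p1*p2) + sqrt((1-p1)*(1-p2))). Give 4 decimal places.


Geodesic distance on Bernoulli manifold:
d(p1,p2) = 2*arccos(sqrt(p1*p2) + sqrt((1-p1)*(1-p2))).
sqrt(p1*p2) = sqrt(0.65*0.6) = 0.6245.
sqrt((1-p1)*(1-p2)) = sqrt(0.35*0.4) = 0.374166.
arg = 0.6245 + 0.374166 = 0.998666.
d = 2*arccos(0.998666) = 0.1033

0.1033


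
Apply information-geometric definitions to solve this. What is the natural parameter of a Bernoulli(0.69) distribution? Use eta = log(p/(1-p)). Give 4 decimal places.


Natural parameter for Bernoulli: eta = log(p/(1-p)).
p = 0.69, 1-p = 0.31.
p/(1-p) = 2.225806.
eta = log(2.225806) = 0.8001

0.8001


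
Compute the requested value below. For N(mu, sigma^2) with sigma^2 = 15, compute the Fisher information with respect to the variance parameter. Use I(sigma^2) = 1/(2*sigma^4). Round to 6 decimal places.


Fisher information for variance: I(sigma^2) = 1/(2*sigma^4).
sigma^2 = 15, so sigma^4 = 225.
I = 1/(2*225) = 1/450 = 0.002222

0.002222


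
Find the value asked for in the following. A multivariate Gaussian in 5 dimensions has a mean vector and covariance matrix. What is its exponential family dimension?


Exponential family dimension calculation:
For 5-dim MVN: mean has 5 params, covariance has 5*6/2 = 15 unique entries.
Total dim = 5 + 15 = 20.

20


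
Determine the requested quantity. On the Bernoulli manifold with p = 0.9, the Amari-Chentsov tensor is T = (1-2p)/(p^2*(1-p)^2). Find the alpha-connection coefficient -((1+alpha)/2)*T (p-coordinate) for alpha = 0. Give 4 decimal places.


Skewness (Amari-Chentsov) tensor: T = (1-2p)/(p^2*(1-p)^2).
p = 0.9, 1-2p = -0.8, p^2 = 0.81, (1-p)^2 = 0.01.
T = -0.8/(0.81 * 0.01) = -98.765432.
In the p-coordinate, Gamma^(alpha) = Gamma^(0) - (alpha/2)*T with Gamma^(0) = (1/2)*g'(p) = -T/2,
so Gamma^(alpha) = -((1+alpha)/2)*T.
alpha = 0, -(1+alpha)/2 = -0.5.
Gamma = -0.5 * -98.765432 = 49.3827

49.3827


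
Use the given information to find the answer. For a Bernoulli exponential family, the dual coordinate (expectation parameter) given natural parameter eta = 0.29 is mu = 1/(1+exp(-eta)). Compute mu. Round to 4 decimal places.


Dual coordinate (expectation parameter) for Bernoulli:
mu = 1/(1+exp(-eta)).
eta = 0.29.
exp(-eta) = exp(-0.29) = 0.748264.
mu = 1/(1+0.748264) = 0.5720

0.5720


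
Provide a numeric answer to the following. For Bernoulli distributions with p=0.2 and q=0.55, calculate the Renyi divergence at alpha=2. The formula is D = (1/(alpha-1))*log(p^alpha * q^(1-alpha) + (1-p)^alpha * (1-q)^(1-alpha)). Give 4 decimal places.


Renyi divergence of order alpha between Bernoulli distributions:
D = (1/(alpha-1))*log(p^alpha * q^(1-alpha) + (1-p)^alpha * (1-q)^(1-alpha)).
alpha = 2, p = 0.2, q = 0.55.
p^alpha * q^(1-alpha) = 0.2^2 * 0.55^-1 = 0.072727.
(1-p)^alpha * (1-q)^(1-alpha) = 0.8^2 * 0.45^-1 = 1.422222.
sum = 0.072727 + 1.422222 = 1.494949.
D = (1/1)*log(1.494949) = 0.4021

0.4021


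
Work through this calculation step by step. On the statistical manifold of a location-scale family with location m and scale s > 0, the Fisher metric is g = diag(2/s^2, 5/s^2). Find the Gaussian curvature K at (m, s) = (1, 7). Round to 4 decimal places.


The metric has the form g = (A dm^2 + B ds^2)/s^2 with A = 2, B = 5.
Substitute u = sqrt(A/B)*m: g = B*(du^2 + ds^2)/s^2, i.e. B times the
Poincare upper half-plane metric, which has constant Gaussian curvature -1.
Scaling a 2D metric by a constant c divides the Gaussian curvature by c,
so K = -1/B = -1/(5) = -0.2000 everywhere (the point (m, s) = (1, 7) is irrelevant:
the curvature is constant).
The requested Gaussian curvature is K = -0.2000.

-0.2000


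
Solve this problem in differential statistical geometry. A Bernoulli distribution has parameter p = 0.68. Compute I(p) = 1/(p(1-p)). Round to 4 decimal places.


For Bernoulli(p), Fisher information is I(p) = 1/(p*(1-p)).
p = 0.68, 1-p = 0.32.
p*(1-p) = 0.2176.
I(p) = 1/0.2176 = 4.5956

4.5956


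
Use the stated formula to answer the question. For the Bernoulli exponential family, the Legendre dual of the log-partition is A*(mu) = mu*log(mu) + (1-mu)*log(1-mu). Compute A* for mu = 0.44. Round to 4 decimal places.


Legendre transform for Bernoulli:
A*(mu) = mu*log(mu) + (1-mu)*log(1-mu).
mu = 0.44, 1-mu = 0.56.
mu*log(mu) = 0.44*log(0.44) = -0.361231.
(1-mu)*log(1-mu) = 0.56*log(0.56) = -0.324698.
A* = -0.361231 + -0.324698 = -0.6859

-0.6859


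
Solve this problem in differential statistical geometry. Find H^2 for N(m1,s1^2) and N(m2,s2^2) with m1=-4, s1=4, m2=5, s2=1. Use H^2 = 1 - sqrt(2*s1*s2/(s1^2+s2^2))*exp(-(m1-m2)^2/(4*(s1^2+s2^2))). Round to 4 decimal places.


Squared Hellinger distance for Gaussians:
H^2 = 1 - sqrt(2*s1*s2/(s1^2+s2^2)) * exp(-(m1-m2)^2/(4*(s1^2+s2^2))).
s1^2 = 16, s2^2 = 1, s1^2+s2^2 = 17.
sqrt(2*4*1/(17)) = 0.685994.
(m1-m2)^2 = (-9)^2 = 81.
exp(-81/(4*17)) = exp(-1.191176) = 0.303864.
H^2 = 1 - 0.685994*0.303864 = 0.7916

0.7916


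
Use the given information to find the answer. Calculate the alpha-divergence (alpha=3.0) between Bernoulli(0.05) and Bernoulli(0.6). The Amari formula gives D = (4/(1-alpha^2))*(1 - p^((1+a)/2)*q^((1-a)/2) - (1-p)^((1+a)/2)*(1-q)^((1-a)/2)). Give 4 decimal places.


Amari alpha-divergence:
D = (4/(1-alpha^2))*(1 - p^((1+a)/2)*q^((1-a)/2) - (1-p)^((1+a)/2)*(1-q)^((1-a)/2)).
alpha = 3.0, p = 0.05, q = 0.6.
e1 = (1+alpha)/2 = 2.0, e2 = (1-alpha)/2 = -1.0.
t1 = p^e1 * q^e2 = 0.05^2.0 * 0.6^-1.0 = 0.004167.
t2 = (1-p)^e1 * (1-q)^e2 = 0.95^2.0 * 0.4^-1.0 = 2.25625.
4/(1-alpha^2) = -0.5.
D = -0.5*(1 - 0.004167 - 2.25625) = 0.6302

0.6302


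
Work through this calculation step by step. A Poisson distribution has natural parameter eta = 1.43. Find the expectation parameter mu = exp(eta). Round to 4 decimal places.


Expectation parameter for Poisson exponential family:
mu = exp(eta).
eta = 1.43.
mu = exp(1.43) = 4.1787

4.1787


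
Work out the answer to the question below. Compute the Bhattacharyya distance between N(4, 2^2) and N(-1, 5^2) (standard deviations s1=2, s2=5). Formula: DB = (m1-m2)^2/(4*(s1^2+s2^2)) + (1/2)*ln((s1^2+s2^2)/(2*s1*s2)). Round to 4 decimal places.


Bhattacharyya distance between two Gaussians:
DB = (m1-m2)^2/(4*(s1^2+s2^2)) + (1/2)*ln((s1^2+s2^2)/(2*s1*s2)).
(m1-m2)^2 = (5)^2 = 25.
s1^2+s2^2 = 4 + 25 = 29.
term1 = 25/116 = 0.215517.
term2 = 0.5*ln(29/20.0) = 0.185782.
DB = 0.215517 + 0.185782 = 0.4013

0.4013


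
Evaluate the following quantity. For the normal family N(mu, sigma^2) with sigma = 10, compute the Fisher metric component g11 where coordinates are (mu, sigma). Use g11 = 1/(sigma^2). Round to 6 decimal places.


For the 2-parameter normal family, the Fisher metric has:
  g11 = 1/sigma^2, g22 = 2/sigma^2.
sigma = 10, sigma^2 = 100.
g11 = 0.010000

0.010000


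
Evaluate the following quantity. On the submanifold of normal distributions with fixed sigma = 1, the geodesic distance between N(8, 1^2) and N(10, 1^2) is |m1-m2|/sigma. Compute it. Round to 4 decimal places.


On the fixed-variance normal subfamily, geodesic distance = |m1-m2|/sigma.
|8 - 10| = 2.
sigma = 1.
d = 2/1 = 2.0000

2.0000


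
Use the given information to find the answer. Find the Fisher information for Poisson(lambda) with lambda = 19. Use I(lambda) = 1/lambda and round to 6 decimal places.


Fisher information for Poisson: I(lambda) = 1/lambda.
lambda = 19.
I(lambda) = 1/19 = 0.052632

0.052632


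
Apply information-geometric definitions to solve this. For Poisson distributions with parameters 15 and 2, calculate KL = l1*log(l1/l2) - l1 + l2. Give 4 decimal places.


KL divergence for Poisson:
KL = l1*log(l1/l2) - l1 + l2.
l1 = 15, l2 = 2.
log(15/2) = 2.014903.
l1*log(l1/l2) = 15 * 2.014903 = 30.223545.
KL = 30.223545 - 15 + 2 = 17.2235

17.2235


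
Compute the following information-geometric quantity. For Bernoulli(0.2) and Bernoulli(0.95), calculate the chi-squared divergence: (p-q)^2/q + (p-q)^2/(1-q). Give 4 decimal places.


Chi-squared divergence between Bernoulli distributions:
chi^2 = (p-q)^2/q + (p-q)^2/(1-q).
p = 0.2, q = 0.95, p-q = -0.75.
(p-q)^2 = 0.5625.
term1 = 0.5625/0.95 = 0.592105.
term2 = 0.5625/0.05 = 11.25.
chi^2 = 0.592105 + 11.25 = 11.8421

11.8421


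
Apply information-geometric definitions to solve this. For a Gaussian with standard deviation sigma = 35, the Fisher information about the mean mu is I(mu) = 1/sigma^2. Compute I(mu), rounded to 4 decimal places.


The Fisher information for the mean of a normal distribution is I(mu) = 1/sigma^2.
sigma = 35, so sigma^2 = 1225.
I(mu) = 1/1225 = 0.0008

0.0008


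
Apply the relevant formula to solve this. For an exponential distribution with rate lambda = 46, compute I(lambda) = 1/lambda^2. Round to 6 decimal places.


Fisher information for exponential: I(lambda) = 1/lambda^2.
lambda = 46, lambda^2 = 2116.
I = 1/2116 = 0.000473

0.000473


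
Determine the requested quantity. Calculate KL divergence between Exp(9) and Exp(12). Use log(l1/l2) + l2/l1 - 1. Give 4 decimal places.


KL divergence for exponential family:
KL = log(l1/l2) + l2/l1 - 1.
log(9/12) = -0.287682.
12/9 = 1.333333.
KL = -0.287682 + 1.333333 - 1 = 0.0457

0.0457


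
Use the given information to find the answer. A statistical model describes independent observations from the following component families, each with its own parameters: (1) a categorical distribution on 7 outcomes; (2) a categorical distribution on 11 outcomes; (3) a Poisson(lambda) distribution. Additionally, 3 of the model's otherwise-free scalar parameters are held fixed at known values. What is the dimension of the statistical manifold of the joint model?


The dimension of a statistical manifold equals the number of free
(independent) real parameters of the model. For a product of independent
blocks the parameter counts add.
- categorical on 7 outcomes (probabilities sum to 1): 7-1 = 6.
- categorical on 11 outcomes (probabilities sum to 1): 11-1 = 10.
- Poisson (lambda): 1.
Total = 6 + 10 + 1 = 17.
3 parameter(s) fixed at known values: 17 - 3 = 14.
Dimension = 14

14


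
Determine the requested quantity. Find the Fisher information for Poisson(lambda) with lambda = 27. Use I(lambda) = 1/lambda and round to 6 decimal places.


Fisher information for Poisson: I(lambda) = 1/lambda.
lambda = 27.
I(lambda) = 1/27 = 0.037037

0.037037


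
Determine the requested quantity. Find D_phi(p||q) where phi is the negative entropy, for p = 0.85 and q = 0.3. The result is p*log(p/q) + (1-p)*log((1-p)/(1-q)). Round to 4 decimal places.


Bregman divergence with negative entropy generator:
D = p*log(p/q) + (1-p)*log((1-p)/(1-q)).
p = 0.85, q = 0.3.
p*log(p/q) = 0.85*log(0.85/0.3) = 0.885236.
(1-p)*log((1-p)/(1-q)) = 0.15*log(0.15/0.7) = -0.231067.
D = 0.885236 + -0.231067 = 0.6542

0.6542


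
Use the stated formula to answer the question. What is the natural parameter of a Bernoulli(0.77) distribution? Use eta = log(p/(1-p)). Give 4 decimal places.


Natural parameter for Bernoulli: eta = log(p/(1-p)).
p = 0.77, 1-p = 0.23.
p/(1-p) = 3.347826.
eta = log(3.347826) = 1.2083

1.2083


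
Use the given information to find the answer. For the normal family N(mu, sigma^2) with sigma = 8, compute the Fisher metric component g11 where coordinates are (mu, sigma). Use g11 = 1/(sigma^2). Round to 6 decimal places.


For the 2-parameter normal family, the Fisher metric has:
  g11 = 1/sigma^2, g22 = 2/sigma^2.
sigma = 8, sigma^2 = 64.
g11 = 0.015625

0.015625
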